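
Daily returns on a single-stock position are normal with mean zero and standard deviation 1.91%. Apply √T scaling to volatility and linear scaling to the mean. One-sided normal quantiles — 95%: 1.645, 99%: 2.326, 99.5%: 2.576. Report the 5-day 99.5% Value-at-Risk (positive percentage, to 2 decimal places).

σ_{5d} = 1.91% × √5 = 4.271%.
VaR = 2.576 × 4.271% = 11.002%.

11.00%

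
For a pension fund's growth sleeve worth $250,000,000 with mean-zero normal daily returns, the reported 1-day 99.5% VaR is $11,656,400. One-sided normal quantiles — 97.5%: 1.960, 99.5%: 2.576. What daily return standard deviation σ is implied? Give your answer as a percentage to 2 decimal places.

VaR as a fraction: $11,656,400 / $250,000,000 = 4.663%.
σ = VaR / z = 4.663% / 2.576 = 1.810%.

1.81%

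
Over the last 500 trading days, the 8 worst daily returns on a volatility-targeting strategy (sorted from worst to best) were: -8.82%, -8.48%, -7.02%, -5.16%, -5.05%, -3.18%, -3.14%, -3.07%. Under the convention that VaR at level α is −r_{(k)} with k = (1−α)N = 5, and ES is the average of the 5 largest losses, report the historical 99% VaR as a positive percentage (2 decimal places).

k = 5; the 5th lowest return is -5.05%, so VaR = 5.05%.

5.05%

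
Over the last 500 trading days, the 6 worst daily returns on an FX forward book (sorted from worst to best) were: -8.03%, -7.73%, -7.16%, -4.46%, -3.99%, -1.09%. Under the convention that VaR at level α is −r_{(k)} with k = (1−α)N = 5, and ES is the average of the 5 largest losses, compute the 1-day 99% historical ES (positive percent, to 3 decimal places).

The 5 worst returns sum to -31.37%.
ES = −(-31.37%) / 5 = 6.274%.

6.274%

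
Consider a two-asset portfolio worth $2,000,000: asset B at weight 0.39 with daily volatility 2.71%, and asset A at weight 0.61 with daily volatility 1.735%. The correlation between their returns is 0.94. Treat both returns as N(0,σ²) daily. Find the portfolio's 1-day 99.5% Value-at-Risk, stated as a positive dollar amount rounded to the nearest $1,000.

σ_p² = 0.39²·2.71² + 0.61²·1.735² + 2·0.94·0.39·0.61·2.71·1.735 = 4.3401 (%²).
σ_p = √4.3401 = 2.083%.
At 99.5%, z = 2.576.
VaR = 2.576 × 2.083% = 5.366%; on $2,000,000 that is $107,320.

$107,000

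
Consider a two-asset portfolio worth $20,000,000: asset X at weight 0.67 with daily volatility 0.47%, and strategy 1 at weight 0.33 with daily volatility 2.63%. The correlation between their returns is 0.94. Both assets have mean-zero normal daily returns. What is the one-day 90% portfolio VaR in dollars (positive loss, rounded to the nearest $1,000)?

$300,000

σ_p² = 0.67²·0.47² + 0.33²·2.63² + 2·0.94·0.67·0.33·0.47·2.63 = 1.3662 (%²).
σ_p = √1.3662 = 1.169%.
At 90%, z = 1.282.
VaR = 1.282 × 1.169% = 1.499%; on $20,000,000 that is $299,800.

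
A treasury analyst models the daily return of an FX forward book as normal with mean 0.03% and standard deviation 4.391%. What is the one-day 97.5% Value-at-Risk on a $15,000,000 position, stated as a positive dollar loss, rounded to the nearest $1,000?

$1,286,000

At 97.5% one-sided, z = 1.960.
VaR = −μ + z·σ = −(0.03%) + 1.960 × 4.391% = 8.576%.
On $15,000,000: 0.08576 × $15,000,000 = $1,286,400.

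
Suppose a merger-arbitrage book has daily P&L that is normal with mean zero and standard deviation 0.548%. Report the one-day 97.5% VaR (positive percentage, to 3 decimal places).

At 97.5% one-sided, z = 1.960.
VaR = z·σ = 1.960 × 0.548% = 1.074%.

1.074%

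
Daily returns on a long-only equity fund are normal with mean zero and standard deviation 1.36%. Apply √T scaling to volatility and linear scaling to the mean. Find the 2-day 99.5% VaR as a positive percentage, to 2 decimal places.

At 99.5%, z = 2.576.
σ_{2d} = 1.36% × √2 = 1.923%.
VaR = 2.576 × 1.923% = 4.954%.

4.95%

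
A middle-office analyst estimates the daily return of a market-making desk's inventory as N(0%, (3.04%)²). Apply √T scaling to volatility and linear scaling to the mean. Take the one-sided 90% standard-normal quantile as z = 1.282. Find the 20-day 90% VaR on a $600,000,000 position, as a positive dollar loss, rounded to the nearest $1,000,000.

$105,000,000

σ_{20d} = 3.04% × √20 = 13.595%.
VaR = 1.282 × 13.595% = 17.429%.
On $600,000,000: 0.17429 × $600,000,000 = $104,574,000.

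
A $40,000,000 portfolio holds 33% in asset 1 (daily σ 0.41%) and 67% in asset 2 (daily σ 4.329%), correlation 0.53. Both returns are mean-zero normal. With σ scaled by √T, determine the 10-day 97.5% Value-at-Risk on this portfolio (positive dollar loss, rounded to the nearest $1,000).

$7,374,000

σ_p = √(0.33²·0.41² + 0.67²·4.329² + 2·0.53·0.33·0.67·0.41·4.329) = 2.974%.
σ_{10d} = 2.974% × √10 = 9.405%.
z(97.5%) = 1.960.
VaR = 1.960 × 9.405% = 18.434%; on $40,000,000 that is $7,373,600.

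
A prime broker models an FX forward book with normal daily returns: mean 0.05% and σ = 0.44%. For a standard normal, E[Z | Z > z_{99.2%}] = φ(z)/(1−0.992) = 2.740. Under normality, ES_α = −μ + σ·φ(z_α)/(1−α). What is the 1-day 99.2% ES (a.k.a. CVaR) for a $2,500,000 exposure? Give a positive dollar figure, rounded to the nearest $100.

$28,900

ES = −(0.05%) + 0.44% × 2.740 = 1.156%.
On $2,500,000: 0.01156 × $2,500,000 = $28,900.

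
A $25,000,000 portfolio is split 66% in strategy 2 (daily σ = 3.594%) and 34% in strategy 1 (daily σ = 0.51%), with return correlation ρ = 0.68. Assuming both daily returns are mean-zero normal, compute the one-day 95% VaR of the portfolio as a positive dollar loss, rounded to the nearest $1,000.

$1,025,000

σ_p² = 0.66²·3.594² + 0.34²·0.51² + 2·0.68·0.66·0.34·3.594·0.51 = 6.2160 (%²).
σ_p = √6.2160 = 2.493%.
At 95%, z = 1.645.
VaR = 1.645 × 2.493% = 4.101%; on $25,000,000 that is $1,025,250.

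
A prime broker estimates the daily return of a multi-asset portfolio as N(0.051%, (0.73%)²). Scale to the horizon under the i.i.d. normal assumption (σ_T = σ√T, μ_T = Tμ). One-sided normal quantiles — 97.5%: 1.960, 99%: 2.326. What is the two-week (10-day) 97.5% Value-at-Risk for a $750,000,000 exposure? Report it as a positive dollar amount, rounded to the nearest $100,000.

$30,100,000

σ_{10d} = 0.73% × √10 = 2.308%; μ_{10d} = 10 × 0.051% = 0.510%.
VaR = −(0.510%) + 1.960 × 2.308% = 4.014%.
On $750,000,000: 0.04014 × $750,000,000 = $30,105,000.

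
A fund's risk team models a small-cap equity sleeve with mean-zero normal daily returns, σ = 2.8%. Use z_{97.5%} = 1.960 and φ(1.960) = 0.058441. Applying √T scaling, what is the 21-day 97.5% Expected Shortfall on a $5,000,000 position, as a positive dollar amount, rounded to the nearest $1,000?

σ_{21d} = 2.8% × √21 = 12.831%.
ES multiplier = φ(z)/(1−α) = 0.058441/0.025 = 2.338.
ES = 12.831% × 2.338 = 29.999%; on $5,000,000: $1,499,950.

$1,500,000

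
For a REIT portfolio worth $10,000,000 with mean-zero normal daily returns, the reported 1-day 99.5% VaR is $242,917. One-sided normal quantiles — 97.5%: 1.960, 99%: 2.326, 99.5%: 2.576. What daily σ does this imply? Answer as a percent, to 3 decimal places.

0.943%

VaR as a fraction: $242,917 / $10,000,000 = 2.429%.
σ = VaR / z = 2.429% / 2.576 = 0.943%.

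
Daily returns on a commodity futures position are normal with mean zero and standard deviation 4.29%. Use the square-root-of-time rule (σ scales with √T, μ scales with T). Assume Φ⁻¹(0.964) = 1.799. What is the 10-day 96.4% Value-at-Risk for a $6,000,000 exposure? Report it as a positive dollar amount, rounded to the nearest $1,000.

σ_{10d} = 4.29% × √10 = 13.566%.
VaR = 1.799 × 13.566% = 24.405%.
On $6,000,000: 0.24405 × $6,000,000 = $1,464,300.

$1,464,000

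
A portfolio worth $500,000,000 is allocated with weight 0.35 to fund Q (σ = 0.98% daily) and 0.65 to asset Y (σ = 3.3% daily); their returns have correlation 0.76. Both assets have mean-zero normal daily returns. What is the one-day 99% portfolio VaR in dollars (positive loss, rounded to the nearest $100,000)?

σ_p² = 0.35²·0.98² + 0.65²·3.3² + 2·0.76·0.35·0.65·0.98·3.3 = 5.8370 (%²).
σ_p = √5.8370 = 2.416%.
At 99%, z = 2.326.
VaR = 2.326 × 2.416% = 5.620%; on $500,000,000 that is $28,100,000.

$28,100,000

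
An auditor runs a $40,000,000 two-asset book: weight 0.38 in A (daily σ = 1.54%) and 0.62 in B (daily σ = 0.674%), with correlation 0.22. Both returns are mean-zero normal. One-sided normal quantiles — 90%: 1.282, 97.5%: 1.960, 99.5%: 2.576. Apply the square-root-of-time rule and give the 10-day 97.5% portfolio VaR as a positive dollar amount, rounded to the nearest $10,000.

$1,960,000

σ_p = √(0.38²·1.54² + 0.62²·0.674² + 2·0.22·0.38·0.62·1.54·0.674) = 0.790%.
σ_{10d} = 0.790% × √10 = 2.498%.
VaR = 1.960 × 2.498% = 4.896%; on $40,000,000 that is $1,958,400.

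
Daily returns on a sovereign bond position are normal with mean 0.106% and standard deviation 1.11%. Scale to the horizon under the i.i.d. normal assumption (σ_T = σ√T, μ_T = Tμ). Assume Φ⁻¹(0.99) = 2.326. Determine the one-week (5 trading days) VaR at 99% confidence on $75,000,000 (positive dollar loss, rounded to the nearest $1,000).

$3,932,000

σ_{5d} = 1.11% × √5 = 2.482%; μ_{5d} = 5 × 0.106% = 0.530%.
VaR = −(0.530%) + 2.326 × 2.482% = 5.243%.
On $75,000,000: 0.05243 × $75,000,000 = $3,932,250.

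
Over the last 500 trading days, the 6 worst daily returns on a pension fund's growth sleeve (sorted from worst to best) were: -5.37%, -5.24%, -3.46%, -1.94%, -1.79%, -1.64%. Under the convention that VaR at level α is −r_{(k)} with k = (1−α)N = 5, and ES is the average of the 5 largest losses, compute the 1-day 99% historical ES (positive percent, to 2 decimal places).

The 5 worst returns sum to -17.80%.
ES = −(-17.80%) / 5 = 3.56%.

3.56%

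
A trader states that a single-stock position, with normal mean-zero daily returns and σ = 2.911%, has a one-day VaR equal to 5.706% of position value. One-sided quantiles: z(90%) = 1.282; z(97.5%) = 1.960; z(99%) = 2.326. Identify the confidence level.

97.5%

Implied z = VaR/σ = 5.706 / 2.911 = 1.960.
This matches z(97.5%) = 1.960.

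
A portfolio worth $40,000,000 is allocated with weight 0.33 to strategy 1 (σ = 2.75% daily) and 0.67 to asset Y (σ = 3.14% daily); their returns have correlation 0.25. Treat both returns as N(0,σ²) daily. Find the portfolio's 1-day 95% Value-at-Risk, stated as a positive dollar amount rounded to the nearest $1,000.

$1,639,000

σ_p² = 0.33²·2.75² + 0.67²·3.14² + 2·0.25·0.33·0.67·2.75·3.14 = 6.2041 (%²).
σ_p = √6.2041 = 2.491%.
At 95%, z = 1.645.
VaR = 1.645 × 2.491% = 4.098%; on $40,000,000 that is $1,639,200.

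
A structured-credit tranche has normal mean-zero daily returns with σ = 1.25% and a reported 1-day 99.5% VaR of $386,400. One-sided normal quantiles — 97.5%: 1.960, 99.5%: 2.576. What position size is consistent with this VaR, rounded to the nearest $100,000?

VaR as a fraction of value: z·σ = 2.576 × 1.25% = 3.22%.
Position = $386,400 / 0.0322 = $12,000,000.

$12,000,000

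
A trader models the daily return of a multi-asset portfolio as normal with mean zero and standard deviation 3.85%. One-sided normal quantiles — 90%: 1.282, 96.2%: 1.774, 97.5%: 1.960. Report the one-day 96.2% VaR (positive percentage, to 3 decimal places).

6.830%

VaR = z·σ = 1.774 × 3.85% = 6.830%.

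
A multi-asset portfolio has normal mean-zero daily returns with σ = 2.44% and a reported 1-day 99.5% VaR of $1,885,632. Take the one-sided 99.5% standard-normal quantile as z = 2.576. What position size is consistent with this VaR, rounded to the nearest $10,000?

$30,000,000

VaR as a fraction of value: z·σ = 2.576 × 2.44% = 6.28544%.
Position = $1,885,632 / 0.0628544 = $30,000,000.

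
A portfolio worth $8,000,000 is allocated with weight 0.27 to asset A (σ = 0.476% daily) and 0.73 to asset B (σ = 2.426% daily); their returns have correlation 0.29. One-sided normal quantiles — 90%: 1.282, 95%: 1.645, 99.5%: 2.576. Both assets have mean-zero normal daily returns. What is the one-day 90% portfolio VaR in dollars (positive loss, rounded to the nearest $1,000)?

σ_p² = 0.27²·0.476² + 0.73²·2.426² + 2·0.29·0.27·0.73·0.476·2.426 = 3.2849 (%²).
σ_p = √3.2849 = 1.812%.
VaR = 1.282 × 1.812% = 2.323%; on $8,000,000 that is $185,840.

$186,000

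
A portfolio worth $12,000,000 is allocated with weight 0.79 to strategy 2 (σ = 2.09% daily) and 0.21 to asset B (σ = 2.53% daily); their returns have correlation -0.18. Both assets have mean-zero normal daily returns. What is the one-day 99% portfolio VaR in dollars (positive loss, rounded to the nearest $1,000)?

σ_p² = 0.79²·2.09² + 0.21²·2.53² + 2·-0.18·0.79·0.21·2.09·2.53 = 2.6926 (%²).
σ_p = √2.6926 = 1.641%.
At 99%, z = 2.326.
VaR = 2.326 × 1.641% = 3.817%; on $12,000,000 that is $458,040.

$458,000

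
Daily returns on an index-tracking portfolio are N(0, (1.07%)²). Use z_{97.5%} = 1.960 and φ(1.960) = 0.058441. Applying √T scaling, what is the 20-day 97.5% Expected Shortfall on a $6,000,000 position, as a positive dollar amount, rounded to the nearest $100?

$671,200

σ_{20d} = 1.07% × √20 = 4.785%.
ES multiplier = φ(z)/(1−α) = 0.058441/0.025 = 2.338.
ES = 4.785% × 2.338 = 11.187%; on $6,000,000: $671,220.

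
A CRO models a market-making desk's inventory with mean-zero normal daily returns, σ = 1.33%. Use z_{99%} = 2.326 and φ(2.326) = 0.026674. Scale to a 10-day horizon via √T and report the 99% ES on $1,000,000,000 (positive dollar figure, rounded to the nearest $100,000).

σ_{10d} = 1.33% × √10 = 4.206%.
ES multiplier = φ(z)/(1−α) = 0.026674/0.01 = 2.667.
ES = 4.206% × 2.667 = 11.217%; on $1,000,000,000: $112,170,000.

$112,200,000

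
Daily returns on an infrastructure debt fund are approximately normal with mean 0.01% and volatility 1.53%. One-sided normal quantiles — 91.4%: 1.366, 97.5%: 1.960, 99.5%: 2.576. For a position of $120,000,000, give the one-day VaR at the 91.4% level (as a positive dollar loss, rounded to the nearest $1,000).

VaR = −μ + z·σ = −(0.01%) + 1.366 × 1.53% = 2.080%.
On $120,000,000: 0.02080 × $120,000,000 = $2,496,000.

$2,496,000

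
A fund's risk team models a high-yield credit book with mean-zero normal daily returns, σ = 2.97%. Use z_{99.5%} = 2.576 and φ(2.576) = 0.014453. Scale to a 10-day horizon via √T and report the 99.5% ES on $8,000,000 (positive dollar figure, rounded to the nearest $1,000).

σ_{10d} = 2.97% × √10 = 9.392%.
ES multiplier = φ(z)/(1−α) = 0.014453/0.005 = 2.891.
ES = 9.392% × 2.891 = 27.152%; on $8,000,000: $2,172,160.

$2,172,000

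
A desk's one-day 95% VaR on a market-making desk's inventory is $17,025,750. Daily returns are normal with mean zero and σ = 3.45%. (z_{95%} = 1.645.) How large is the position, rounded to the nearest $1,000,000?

VaR as a fraction of value: z·σ = 1.645 × 3.45% = 5.67525%.
Position = $17,025,750 / 0.0567525 = $300,000,000.

$300,000,000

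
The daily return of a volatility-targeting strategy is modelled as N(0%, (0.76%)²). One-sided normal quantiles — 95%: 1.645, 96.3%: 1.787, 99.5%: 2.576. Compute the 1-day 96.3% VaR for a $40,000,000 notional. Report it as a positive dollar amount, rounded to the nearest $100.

VaR = z·σ = 1.787 × 0.76% = 1.358%.
On $40,000,000: 0.01358 × $40,000,000 = $543,200.

$543,200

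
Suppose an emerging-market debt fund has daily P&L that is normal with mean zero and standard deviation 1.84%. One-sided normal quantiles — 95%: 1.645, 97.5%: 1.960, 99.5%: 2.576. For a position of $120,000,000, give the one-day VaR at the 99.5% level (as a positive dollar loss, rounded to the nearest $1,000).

VaR = z·σ = 2.576 × 1.84% = 4.740%.
On $120,000,000: 0.04740 × $120,000,000 = $5,688,000.

$5,688,000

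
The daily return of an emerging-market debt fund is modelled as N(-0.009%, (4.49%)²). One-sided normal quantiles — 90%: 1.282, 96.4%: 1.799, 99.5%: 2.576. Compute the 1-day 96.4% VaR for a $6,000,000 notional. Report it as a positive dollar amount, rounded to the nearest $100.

VaR = −μ + z·σ = −(-0.009%) + 1.799 × 4.49% = 8.087%.
On $6,000,000: 0.08087 × $6,000,000 = $485,220.

$485,200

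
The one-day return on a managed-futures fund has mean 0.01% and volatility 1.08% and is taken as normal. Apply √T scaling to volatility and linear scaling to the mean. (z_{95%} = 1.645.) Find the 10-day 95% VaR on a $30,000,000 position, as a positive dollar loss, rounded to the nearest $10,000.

$1,660,000

σ_{10d} = 1.08% × √10 = 3.415%; μ_{10d} = 10 × 0.01% = 0.100%.
VaR = −(0.100%) + 1.645 × 3.415% = 5.518%.
On $30,000,000: 0.05518 × $30,000,000 = $1,655,400.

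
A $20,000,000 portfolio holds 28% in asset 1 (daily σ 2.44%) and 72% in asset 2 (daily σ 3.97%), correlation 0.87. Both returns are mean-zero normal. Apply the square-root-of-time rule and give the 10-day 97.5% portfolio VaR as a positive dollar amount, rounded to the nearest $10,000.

$4,300,000

σ_p = √(0.28²·2.44² + 0.72²·3.97² + 2·0.87·0.28·0.72·2.44·3.97) = 3.469%.
σ_{10d} = 3.469% × √10 = 10.970%.
z(97.5%) = 1.960.
VaR = 1.960 × 10.970% = 21.501%; on $20,000,000 that is $4,300,200.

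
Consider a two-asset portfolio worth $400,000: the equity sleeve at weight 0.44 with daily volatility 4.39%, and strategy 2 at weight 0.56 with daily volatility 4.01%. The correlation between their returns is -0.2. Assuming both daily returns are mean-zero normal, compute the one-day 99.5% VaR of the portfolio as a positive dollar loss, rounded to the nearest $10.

$27,340

σ_p² = 0.44²·4.39² + 0.56²·4.01² + 2·-0.2·0.44·0.56·4.39·4.01 = 7.0388 (%²).
σ_p = √7.0388 = 2.653%.
At 99.5%, z = 2.576.
VaR = 2.576 × 2.653% = 6.834%; on $400,000 that is $27,336.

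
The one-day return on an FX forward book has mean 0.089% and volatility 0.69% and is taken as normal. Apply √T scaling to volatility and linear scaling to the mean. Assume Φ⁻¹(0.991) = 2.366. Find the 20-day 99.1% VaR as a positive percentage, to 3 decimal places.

σ_{20d} = 0.69% × √20 = 3.086%; μ_{20d} = 20 × 0.089% = 1.780%.
VaR = −(1.780%) + 2.366 × 3.086% = 5.521%.

5.521%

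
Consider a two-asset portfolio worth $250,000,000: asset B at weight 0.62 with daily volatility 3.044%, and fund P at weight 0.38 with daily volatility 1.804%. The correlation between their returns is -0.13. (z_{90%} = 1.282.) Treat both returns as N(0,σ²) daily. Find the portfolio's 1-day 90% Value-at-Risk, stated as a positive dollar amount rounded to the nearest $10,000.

σ_p² = 0.62²·3.044² + 0.38²·1.804² + 2·-0.13·0.62·0.38·3.044·1.804 = 3.6954 (%²).
σ_p = √3.6954 = 1.922%.
VaR = 1.282 × 1.922% = 2.464%; on $250,000,000 that is $6,160,000.

$6,160,000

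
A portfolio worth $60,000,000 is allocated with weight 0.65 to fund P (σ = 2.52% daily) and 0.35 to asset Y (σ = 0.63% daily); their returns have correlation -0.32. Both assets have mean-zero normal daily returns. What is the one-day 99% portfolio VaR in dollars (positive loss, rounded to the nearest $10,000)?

σ_p² = 0.65²·2.52² + 0.35²·0.63² + 2·-0.32·0.65·0.35·2.52·0.63 = 2.5005 (%²).
σ_p = √2.5005 = 1.581%.
At 99%, z = 2.326.
VaR = 2.326 × 1.581% = 3.677%; on $60,000,000 that is $2,206,200.

$2,210,000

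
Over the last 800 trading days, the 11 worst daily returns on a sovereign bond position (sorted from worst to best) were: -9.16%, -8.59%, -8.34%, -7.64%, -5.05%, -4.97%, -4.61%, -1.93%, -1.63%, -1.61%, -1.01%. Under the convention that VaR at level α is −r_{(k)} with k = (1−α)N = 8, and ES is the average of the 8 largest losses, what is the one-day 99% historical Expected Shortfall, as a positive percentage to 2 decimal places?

The 8 worst returns sum to -50.29%.
ES = −(-50.29%) / 8 = 6.28625% ≈ 6.29%.

6.29%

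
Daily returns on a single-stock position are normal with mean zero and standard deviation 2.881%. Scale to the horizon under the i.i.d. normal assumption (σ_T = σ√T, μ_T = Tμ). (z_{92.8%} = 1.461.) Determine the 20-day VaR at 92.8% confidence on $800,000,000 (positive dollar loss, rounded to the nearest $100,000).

σ_{20d} = 2.881% × √20 = 12.884%.
VaR = 1.461 × 12.884% = 18.824%.
On $800,000,000: 0.18824 × $800,000,000 = $150,592,000.

$150,600,000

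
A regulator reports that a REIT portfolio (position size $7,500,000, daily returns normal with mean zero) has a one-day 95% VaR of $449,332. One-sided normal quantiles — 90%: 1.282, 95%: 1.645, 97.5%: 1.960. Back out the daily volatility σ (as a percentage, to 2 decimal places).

3.64%

VaR as a fraction: $449,332 / $7,500,000 = 5.991%.
σ = VaR / z = 5.991% / 1.645 = 3.642%.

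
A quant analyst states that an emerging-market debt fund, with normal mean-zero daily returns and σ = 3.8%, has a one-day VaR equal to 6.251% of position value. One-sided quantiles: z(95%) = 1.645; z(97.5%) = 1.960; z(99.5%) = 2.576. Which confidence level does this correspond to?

95%

Implied z = VaR/σ = 6.251 / 3.8 = 1.645.
This matches z(95%) = 1.645.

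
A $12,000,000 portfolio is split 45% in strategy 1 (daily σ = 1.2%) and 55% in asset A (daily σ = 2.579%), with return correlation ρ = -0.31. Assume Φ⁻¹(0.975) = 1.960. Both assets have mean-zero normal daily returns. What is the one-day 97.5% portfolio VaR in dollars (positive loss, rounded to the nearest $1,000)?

$318,000

σ_p² = 0.45²·1.2² + 0.55²·2.579² + 2·-0.31·0.45·0.55·1.2·2.579 = 1.8287 (%²).
σ_p = √1.8287 = 1.352%.
VaR = 1.960 × 1.352% = 2.650%; on $12,000,000 that is $318,000.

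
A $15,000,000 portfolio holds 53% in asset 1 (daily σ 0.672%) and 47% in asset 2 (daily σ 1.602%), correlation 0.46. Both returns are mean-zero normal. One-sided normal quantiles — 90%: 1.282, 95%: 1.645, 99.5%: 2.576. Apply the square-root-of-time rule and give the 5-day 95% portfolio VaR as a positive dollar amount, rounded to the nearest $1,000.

σ_p = √(0.53²·0.672² + 0.47²·1.602² + 2·0.46·0.53·0.47·0.672·1.602) = 0.970%.
σ_{5d} = 0.970% × √5 = 2.169%.
VaR = 1.645 × 2.169% = 3.568%; on $15,000,000 that is $535,200.

$535,000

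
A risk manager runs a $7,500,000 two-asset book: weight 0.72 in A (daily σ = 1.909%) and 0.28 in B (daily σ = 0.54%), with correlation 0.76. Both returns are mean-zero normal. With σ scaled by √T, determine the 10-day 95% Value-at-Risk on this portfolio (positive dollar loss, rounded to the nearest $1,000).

$582,000

σ_p = √(0.72²·1.909² + 0.28²·0.54² + 2·0.76·0.72·0.28·1.909·0.54) = 1.493%.
σ_{10d} = 1.493% × √10 = 4.721%.
z(95%) = 1.645.
VaR = 1.645 × 4.721% = 7.766%; on $7,500,000 that is $582,450.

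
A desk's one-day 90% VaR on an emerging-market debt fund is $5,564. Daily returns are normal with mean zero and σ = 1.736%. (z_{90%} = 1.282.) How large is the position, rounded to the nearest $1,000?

VaR as a fraction of value: z·σ = 1.282 × 1.736% = 2.22555%.
Position = $5,564 / 0.0222555 = $250,005.

$250,000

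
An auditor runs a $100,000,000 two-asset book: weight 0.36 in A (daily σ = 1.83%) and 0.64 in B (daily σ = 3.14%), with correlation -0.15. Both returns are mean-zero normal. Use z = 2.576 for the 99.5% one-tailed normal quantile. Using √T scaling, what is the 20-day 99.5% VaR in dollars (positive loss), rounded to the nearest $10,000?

σ_p = √(0.36²·1.83² + 0.64²·3.14² + 2·-0.15·0.36·0.64·1.83·3.14) = 2.019%.
σ_{20d} = 2.019% × √20 = 9.029%.
VaR = 2.576 × 9.029% = 23.259%; on $100,000,000 that is $23,259,000.

$23,260,000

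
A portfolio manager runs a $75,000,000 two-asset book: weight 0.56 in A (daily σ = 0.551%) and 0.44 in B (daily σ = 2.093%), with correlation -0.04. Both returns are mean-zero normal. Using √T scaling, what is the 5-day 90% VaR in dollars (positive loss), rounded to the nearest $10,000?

σ_p = √(0.56²·0.551² + 0.44²·2.093² + 2·-0.04·0.56·0.44·0.551·2.093) = 0.959%.
σ_{5d} = 0.959% × √5 = 2.144%.
z(90%) = 1.282.
VaR = 1.282 × 2.144% = 2.749%; on $75,000,000 that is $2,061,750.

$2,060,000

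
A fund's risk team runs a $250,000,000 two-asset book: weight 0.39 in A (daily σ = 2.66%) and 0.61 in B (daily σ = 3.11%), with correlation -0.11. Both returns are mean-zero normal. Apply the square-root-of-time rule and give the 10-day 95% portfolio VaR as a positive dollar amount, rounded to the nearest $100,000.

σ_p = √(0.39²·2.66² + 0.61²·3.11² + 2·-0.11·0.39·0.61·2.66·3.11) = 2.060%.
σ_{10d} = 2.060% × √10 = 6.514%.
z(95%) = 1.645.
VaR = 1.645 × 6.514% = 10.716%; on $250,000,000 that is $26,790,000.

$26,800,000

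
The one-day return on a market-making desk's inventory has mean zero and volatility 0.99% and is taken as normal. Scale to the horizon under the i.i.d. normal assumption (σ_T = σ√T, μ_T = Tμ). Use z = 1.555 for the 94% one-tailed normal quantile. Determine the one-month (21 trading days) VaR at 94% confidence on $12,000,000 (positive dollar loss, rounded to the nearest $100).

$846,600

σ_{21d} = 0.99% × √21 = 4.537%.
VaR = 1.555 × 4.537% = 7.055%.
On $12,000,000: 0.07055 × $12,000,000 = $846,600.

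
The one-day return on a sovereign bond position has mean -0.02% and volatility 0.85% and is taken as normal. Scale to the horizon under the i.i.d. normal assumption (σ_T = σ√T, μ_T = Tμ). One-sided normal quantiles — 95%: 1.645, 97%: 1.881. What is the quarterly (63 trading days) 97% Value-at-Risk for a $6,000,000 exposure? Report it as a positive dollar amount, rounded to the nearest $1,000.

σ_{63d} = 0.85% × √63 = 6.747%; μ_{63d} = 63 × -0.02% = -1.260%.
VaR = −(-1.260%) + 1.881 × 6.747% = 13.951%.
On $6,000,000: 0.13951 × $6,000,000 = $837,060.

$837,000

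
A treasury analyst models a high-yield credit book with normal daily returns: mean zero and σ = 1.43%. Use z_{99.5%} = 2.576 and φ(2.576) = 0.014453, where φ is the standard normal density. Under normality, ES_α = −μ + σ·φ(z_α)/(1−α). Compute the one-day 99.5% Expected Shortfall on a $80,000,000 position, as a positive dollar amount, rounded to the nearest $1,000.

Tail multiplier: φ(z)/(1−α) = 0.014453 / 0.005 = 2.891.
ES = 1.43% × 2.891 = 4.134%.
On $80,000,000: 0.04134 × $80,000,000 = $3,307,200.

$3,307,000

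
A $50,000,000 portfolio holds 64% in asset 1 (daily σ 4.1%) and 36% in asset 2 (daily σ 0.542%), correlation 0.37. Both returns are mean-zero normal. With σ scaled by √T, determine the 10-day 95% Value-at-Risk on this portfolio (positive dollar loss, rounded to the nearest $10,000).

σ_p = √(0.64²·4.1² + 0.36²·0.542² + 2·0.37·0.64·0.36·4.1·0.542) = 2.702%.
σ_{10d} = 2.702% × √10 = 8.544%.
z(95%) = 1.645.
VaR = 1.645 × 8.544% = 14.055%; on $50,000,000 that is $7,027,500.

$7,030,000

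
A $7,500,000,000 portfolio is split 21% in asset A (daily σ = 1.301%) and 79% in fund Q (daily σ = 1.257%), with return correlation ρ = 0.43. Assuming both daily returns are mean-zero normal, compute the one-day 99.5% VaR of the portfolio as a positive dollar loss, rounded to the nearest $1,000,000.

σ_p² = 0.21²·1.301² + 0.79²·1.257² + 2·0.43·0.21·0.79·1.301·1.257 = 1.2941 (%²).
σ_p = √1.2941 = 1.138%.
At 99.5%, z = 2.576.
VaR = 2.576 × 1.138% = 2.931%; on $7,500,000,000 that is $219,825,000.

$220,000,000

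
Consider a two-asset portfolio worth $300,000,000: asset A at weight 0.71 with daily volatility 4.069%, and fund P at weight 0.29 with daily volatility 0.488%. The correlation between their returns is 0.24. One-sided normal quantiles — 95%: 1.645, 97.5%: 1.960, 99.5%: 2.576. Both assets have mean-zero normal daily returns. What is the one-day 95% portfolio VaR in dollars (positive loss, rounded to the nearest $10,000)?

σ_p² = 0.71²·4.069² + 0.29²·0.488² + 2·0.24·0.71·0.29·4.069·0.488 = 8.5625 (%²).
σ_p = √8.5625 = 2.926%.
VaR = 1.645 × 2.926% = 4.813%; on $300,000,000 that is $14,439,000.

$14,440,000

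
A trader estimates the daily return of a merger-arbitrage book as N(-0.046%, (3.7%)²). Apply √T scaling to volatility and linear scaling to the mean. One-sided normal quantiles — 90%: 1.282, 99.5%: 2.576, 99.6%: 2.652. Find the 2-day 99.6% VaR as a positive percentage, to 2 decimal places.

σ_{2d} = 3.7% × √2 = 5.233%; μ_{2d} = 2 × -0.046% = -0.092%.
VaR = −(-0.092%) + 2.652 × 5.233% = 13.970%.

13.97%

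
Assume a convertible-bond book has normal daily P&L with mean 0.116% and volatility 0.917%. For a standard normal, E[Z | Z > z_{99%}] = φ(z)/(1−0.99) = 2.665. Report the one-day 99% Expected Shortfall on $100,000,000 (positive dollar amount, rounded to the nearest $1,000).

ES = −(0.116%) + 0.917% × 2.665 = 2.328%.
On $100,000,000: 0.02328 × $100,000,000 = $2,328,000.

$2,328,000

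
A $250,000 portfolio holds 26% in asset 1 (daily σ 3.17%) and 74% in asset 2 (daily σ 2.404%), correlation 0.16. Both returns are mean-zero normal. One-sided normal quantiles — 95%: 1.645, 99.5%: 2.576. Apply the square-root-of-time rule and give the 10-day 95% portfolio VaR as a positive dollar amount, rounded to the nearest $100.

σ_p = √(0.26²·3.17² + 0.74²·2.404² + 2·0.16·0.26·0.74·3.17·2.404) = 2.077%.
σ_{10d} = 2.077% × √10 = 6.568%.
VaR = 1.645 × 6.568% = 10.804%; on $250,000 that is $27,010.

$27,000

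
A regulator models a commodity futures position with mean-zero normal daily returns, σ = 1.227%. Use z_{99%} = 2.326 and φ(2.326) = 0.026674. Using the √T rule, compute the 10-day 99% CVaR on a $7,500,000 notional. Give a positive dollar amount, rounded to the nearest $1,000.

σ_{10d} = 1.227% × √10 = 3.880%.
ES multiplier = φ(z)/(1−α) = 0.026674/0.01 = 2.667.
ES = 3.880% × 2.667 = 10.348%; on $7,500,000: $776,100.

$776,000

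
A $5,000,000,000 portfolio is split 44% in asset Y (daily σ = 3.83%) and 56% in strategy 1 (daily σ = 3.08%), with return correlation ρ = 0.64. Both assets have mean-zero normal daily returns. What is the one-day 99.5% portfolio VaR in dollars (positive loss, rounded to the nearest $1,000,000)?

$398,000,000

σ_p² = 0.44²·3.83² + 0.56²·3.08² + 2·0.64·0.44·0.56·3.83·3.08 = 9.5353 (%²).
σ_p = √9.5353 = 3.088%.
At 99.5%, z = 2.576.
VaR = 2.576 × 3.088% = 7.955%; on $5,000,000,000 that is $397,750,000.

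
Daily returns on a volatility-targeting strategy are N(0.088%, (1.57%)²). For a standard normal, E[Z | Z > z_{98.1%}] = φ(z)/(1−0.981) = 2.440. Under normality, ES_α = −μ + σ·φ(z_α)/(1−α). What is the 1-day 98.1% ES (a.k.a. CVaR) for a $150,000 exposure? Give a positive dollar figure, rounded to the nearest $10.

ES = −(0.088%) + 1.57% × 2.440 = 3.743%.
On $150,000: 0.03743 × $150,000 = $5,614.

$5,610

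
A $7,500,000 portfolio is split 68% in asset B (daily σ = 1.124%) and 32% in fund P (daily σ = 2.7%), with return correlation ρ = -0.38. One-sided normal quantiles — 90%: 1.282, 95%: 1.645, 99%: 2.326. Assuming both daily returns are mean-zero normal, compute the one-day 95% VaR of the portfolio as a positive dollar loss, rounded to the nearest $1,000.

$112,000

σ_p² = 0.68²·1.124² + 0.32²·2.7² + 2·-0.38·0.68·0.32·1.124·2.7 = 0.8288 (%²).
σ_p = √0.8288 = 0.910%.
VaR = 1.645 × 0.910% = 1.497%; on $7,500,000 that is $112,275.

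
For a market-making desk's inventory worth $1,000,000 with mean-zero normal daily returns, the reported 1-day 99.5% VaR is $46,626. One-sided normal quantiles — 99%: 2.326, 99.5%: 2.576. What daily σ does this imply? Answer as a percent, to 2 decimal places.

1.81%

VaR as a fraction: $46,626 / $1,000,000 = 4.663%.
σ = VaR / z = 4.663% / 2.576 = 1.810%.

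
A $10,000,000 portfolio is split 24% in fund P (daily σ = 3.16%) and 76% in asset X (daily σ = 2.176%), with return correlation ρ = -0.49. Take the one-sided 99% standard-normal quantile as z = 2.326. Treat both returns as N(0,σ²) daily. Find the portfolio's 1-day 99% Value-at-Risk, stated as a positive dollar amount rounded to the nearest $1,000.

$336,000

σ_p² = 0.24²·3.16² + 0.76²·2.176² + 2·-0.49·0.24·0.76·3.16·2.176 = 2.0810 (%²).
σ_p = √2.0810 = 1.443%.
VaR = 2.326 × 1.443% = 3.356%; on $10,000,000 that is $335,600.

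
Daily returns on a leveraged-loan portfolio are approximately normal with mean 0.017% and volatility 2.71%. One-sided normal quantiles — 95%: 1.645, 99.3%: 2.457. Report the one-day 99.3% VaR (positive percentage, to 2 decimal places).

VaR = −μ + z·σ = −(0.017%) + 2.457 × 2.71% = 6.641%.

6.64%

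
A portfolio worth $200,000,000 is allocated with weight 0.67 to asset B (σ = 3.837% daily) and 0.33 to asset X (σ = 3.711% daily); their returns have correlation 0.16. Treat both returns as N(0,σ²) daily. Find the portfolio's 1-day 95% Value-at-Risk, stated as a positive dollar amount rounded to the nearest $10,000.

$9,930,000

σ_p² = 0.67²·3.837² + 0.33²·3.711² + 2·0.16·0.67·0.33·3.837·3.711 = 9.1161 (%²).
σ_p = √9.1161 = 3.019%.
At 95%, z = 1.645.
VaR = 1.645 × 3.019% = 4.966%; on $200,000,000 that is $9,932,000.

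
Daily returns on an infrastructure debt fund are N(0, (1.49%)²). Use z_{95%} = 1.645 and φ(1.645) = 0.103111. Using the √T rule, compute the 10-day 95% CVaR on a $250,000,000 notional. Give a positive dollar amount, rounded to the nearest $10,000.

$24,290,000

σ_{10d} = 1.49% × √10 = 4.712%.
ES multiplier = φ(z)/(1−α) = 0.103111/0.05 = 2.062.
ES = 4.712% × 2.062 = 9.716%; on $250,000,000: $24,290,000.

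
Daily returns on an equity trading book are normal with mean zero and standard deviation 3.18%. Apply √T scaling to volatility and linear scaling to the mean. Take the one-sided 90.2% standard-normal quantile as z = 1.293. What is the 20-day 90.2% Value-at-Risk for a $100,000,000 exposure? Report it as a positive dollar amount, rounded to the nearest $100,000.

$18,400,000

σ_{20d} = 3.18% × √20 = 14.221%.
VaR = 1.293 × 14.221% = 18.388%.
On $100,000,000: 0.18388 × $100,000,000 = $18,388,000.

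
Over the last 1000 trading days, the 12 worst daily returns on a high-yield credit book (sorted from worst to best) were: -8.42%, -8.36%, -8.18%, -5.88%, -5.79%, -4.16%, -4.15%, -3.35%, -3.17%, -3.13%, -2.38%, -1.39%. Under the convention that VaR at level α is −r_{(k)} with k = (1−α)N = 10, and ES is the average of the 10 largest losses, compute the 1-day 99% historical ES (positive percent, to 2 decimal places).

The 10 worst returns sum to -54.59%.
ES = −(-54.59%) / 10 = 5.459% ≈ 5.46%.

5.46%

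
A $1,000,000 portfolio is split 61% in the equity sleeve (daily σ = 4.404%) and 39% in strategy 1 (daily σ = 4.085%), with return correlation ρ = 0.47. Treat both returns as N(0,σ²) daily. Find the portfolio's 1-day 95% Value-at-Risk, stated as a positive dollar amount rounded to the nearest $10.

σ_p² = 0.61²·4.404² + 0.39²·4.085² + 2·0.47·0.61·0.39·4.404·4.085 = 13.7782 (%²).
σ_p = √13.7782 = 3.712%.
At 95%, z = 1.645.
VaR = 1.645 × 3.712% = 6.106%; on $1,000,000 that is $61,060.

$61,060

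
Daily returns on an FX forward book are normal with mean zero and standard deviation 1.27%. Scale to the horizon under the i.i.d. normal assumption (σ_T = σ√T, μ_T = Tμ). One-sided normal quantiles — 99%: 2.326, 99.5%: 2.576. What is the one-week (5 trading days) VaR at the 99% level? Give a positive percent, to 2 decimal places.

σ_{5d} = 1.27% × √5 = 2.840%.
VaR = 2.326 × 2.840% = 6.606%.

6.61%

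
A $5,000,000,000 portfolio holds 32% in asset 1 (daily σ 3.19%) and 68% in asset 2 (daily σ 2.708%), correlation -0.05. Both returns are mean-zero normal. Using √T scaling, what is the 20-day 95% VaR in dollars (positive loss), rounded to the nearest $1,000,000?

$758,000,000

σ_p = √(0.32²·3.19² + 0.68²·2.708² + 2·-0.05·0.32·0.68·3.19·2.708) = 2.060%.
σ_{20d} = 2.060% × √20 = 9.213%.
z(95%) = 1.645.
VaR = 1.645 × 9.213% = 15.155%; on $5,000,000,000 that is $757,750,000.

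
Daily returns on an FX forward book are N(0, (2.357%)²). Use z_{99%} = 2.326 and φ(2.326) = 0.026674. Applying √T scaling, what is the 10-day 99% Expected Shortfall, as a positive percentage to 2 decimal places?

19.88%

σ_{10d} = 2.357% × √10 = 7.453%.
ES multiplier = φ(z)/(1−α) = 0.026674/0.01 = 2.667.
ES = 7.453% × 2.667 = 19.877%.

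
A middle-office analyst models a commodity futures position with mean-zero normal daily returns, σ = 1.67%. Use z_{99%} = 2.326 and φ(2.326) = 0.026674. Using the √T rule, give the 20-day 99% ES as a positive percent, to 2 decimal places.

σ_{20d} = 1.67% × √20 = 7.468%.
ES multiplier = φ(z)/(1−α) = 0.026674/0.01 = 2.667.
ES = 7.468% × 2.667 = 19.917%.

19.92%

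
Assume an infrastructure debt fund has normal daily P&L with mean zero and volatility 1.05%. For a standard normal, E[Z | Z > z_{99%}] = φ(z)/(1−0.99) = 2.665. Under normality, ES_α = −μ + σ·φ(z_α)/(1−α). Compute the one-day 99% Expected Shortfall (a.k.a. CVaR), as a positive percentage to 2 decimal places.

ES = 1.05% × 2.665 = 2.798%.

2.80%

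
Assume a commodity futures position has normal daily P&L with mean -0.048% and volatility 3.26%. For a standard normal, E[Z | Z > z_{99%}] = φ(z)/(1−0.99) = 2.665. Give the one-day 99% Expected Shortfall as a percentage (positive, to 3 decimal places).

8.736%

ES = −(-0.048%) + 3.26% × 2.665 = 8.736%.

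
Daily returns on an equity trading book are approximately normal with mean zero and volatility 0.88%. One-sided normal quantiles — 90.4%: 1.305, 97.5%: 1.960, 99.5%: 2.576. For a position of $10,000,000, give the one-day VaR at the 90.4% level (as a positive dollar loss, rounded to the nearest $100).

$114,800

VaR = z·σ = 1.305 × 0.88% = 1.148%.
On $10,000,000: 0.01148 × $10,000,000 = $114,800.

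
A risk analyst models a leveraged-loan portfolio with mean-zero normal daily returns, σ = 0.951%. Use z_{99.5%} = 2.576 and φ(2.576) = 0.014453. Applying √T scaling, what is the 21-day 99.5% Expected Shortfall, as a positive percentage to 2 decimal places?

σ_{21d} = 0.951% × √21 = 4.358%.
ES multiplier = φ(z)/(1−α) = 0.014453/0.005 = 2.891.
ES = 4.358% × 2.891 = 12.599%.

12.60%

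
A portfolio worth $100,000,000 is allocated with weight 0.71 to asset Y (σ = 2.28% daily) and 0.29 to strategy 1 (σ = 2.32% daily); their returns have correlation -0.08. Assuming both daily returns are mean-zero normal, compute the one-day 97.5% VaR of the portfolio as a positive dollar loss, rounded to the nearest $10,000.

σ_p² = 0.71²·2.28² + 0.29²·2.32² + 2·-0.08·0.71·0.29·2.28·2.32 = 2.8989 (%²).
σ_p = √2.8989 = 1.703%.
At 97.5%, z = 1.960.
VaR = 1.960 × 1.703% = 3.338%; on $100,000,000 that is $3,338,000.

$3,340,000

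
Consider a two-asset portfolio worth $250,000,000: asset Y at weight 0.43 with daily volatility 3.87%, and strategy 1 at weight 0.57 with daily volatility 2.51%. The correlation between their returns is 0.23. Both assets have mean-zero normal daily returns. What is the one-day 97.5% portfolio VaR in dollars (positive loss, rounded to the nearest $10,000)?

$11,910,000

σ_p² = 0.43²·3.87² + 0.57²·2.51² + 2·0.23·0.43·0.57·3.87·2.51 = 5.9113 (%²).
σ_p = √5.9113 = 2.431%.
At 97.5%, z = 1.960.
VaR = 1.960 × 2.431% = 4.765%; on $250,000,000 that is $11,912,500.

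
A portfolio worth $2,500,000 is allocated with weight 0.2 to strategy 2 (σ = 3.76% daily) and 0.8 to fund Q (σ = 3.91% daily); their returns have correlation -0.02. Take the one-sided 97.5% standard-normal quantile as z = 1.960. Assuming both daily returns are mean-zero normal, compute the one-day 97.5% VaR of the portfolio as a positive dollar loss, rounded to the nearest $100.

σ_p² = 0.2²·3.76² + 0.8²·3.91² + 2·-0.02·0.2·0.8·3.76·3.91 = 10.2558 (%²).
σ_p = √10.2558 = 3.202%.
VaR = 1.960 × 3.202% = 6.276%; on $2,500,000 that is $156,900.

$156,900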